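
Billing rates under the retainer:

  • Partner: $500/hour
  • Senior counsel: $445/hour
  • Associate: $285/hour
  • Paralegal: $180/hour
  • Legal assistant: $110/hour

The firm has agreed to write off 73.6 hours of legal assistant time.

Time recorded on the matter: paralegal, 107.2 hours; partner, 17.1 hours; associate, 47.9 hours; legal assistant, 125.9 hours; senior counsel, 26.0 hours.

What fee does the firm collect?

Partner: 17.1 × $500 = $8,550.00
Senior counsel: 26.0 × $445 = $11,570.00
Associate: 47.9 × $285 = $13,651.50
Paralegal: 107.2 × $180 = $19,296.00
Legal assistant: 125.9 × $110 = $13,849.00
Subtotal: $66,916.50
Write-off: 73.6 × $110 = $8,096.00
Total: $66,916.50 − $8,096.00 = $58,820.50

$58,820.50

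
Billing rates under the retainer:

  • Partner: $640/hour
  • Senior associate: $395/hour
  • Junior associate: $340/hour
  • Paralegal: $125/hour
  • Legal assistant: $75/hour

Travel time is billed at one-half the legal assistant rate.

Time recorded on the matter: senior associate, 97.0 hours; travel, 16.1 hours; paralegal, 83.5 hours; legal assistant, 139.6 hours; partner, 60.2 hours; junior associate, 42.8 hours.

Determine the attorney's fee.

$112,906.25

Partner: 60.2 × $640 = $38,528.00
Senior associate: 97.0 × $395 = $38,315.00
Junior associate: 42.8 × $340 = $14,552.00
Paralegal: 83.5 × $125 = $10,437.50
Legal assistant: 139.6 × $75 = $10,470.00
Subtotal: $38,528.00 + $38,315.00 + $14,552.00 + $10,437.50 + $10,470.00 = $112,302.50
Travel: 16.1 × ($75 ÷ 2) = 16.1 × $37.50 = $603.75
Total: $112,302.50 + $603.75 = $112,906.25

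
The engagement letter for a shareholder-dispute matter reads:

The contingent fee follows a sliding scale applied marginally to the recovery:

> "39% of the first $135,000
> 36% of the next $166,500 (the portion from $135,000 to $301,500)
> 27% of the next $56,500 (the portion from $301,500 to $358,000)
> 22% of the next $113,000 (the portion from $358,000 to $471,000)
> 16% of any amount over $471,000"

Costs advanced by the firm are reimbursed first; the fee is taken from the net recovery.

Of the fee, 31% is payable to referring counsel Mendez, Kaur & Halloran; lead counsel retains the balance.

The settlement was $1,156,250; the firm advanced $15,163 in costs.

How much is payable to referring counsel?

Fee base (net of costs): $1,156,250 − $15,163 = $1,141,087
First $135,000 at 39% = $52,650.00
Next $166,500 at 36% = $59,940.00
Next $56,500 at 27% = $15,255.00
Next $113,000 at 22% = $24,860.00
Remaining $670,087 at 16% = $107,213.92
Fee: $52,650.00 + $59,940.00 + $15,255.00 + $24,860.00 + $107,213.92 = $259,918.92
Referral share: 31% of $259,918.92 = $80,574.87; lead counsel retains $259,918.92 − $80,574.87 = $179,344.05.

$80,574.87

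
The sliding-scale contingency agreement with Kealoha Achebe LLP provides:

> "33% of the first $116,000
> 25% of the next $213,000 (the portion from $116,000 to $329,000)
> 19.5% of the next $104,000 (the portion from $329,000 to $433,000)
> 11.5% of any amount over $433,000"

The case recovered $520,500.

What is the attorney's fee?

$121,872.50

First $116,000 at 33% = $38,280.00
Next $213,000 at 25% = $53,250.00
Next $104,000 at 19.5% = $20,280.00
Remaining $87,500 at 11.5% = $10,062.50
Fee: $38,280.00 + $53,250.00 + $20,280.00 + $10,062.50 = $121,872.50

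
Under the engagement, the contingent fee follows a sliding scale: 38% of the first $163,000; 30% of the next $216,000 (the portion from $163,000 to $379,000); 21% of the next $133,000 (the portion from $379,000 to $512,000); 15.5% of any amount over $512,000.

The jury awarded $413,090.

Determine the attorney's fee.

First $163,000 at 38% = $61,940.00
Next $216,000 at 30% = $64,800.00
Remaining $34,090 at 21% = $7,158.90
Fee: $61,940.00 + $64,800.00 + $7,158.90 = $133,898.90

$133,898.90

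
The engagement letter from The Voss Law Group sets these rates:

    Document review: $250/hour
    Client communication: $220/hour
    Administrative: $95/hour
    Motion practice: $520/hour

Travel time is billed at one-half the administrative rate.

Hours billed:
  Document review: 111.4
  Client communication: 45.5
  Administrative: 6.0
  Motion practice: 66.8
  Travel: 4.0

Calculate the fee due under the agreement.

Document review: 111.4 × $250 = $27,850.00
Client communication: 45.5 × $220 = $10,010.00
Administrative: 6.0 × $95 = $570.00
Motion practice: 66.8 × $520 = $34,736.00
Subtotal: $27,850.00 + $10,010.00 + $570.00 + $34,736.00 = $73,166.00
Travel: 4.0 × ($95 ÷ 2) = 4.0 × $47.50 = $190.00
Total: $73,166.00 + $190.00 = $73,356.00

$73,356.00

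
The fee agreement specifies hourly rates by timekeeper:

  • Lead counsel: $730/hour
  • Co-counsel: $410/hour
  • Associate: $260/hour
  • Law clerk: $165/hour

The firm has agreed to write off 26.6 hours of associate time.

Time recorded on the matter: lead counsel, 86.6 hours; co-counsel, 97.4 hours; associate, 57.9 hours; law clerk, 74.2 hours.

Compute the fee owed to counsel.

$123,533.00

Lead counsel: 86.6 × $730 = $63,218.00
Co-counsel: 97.4 × $410 = $39,934.00
Associate: 57.9 × $260 = $15,054.00
Law clerk: 74.2 × $165 = $12,243.00
Subtotal: $130,449.00
Write-off: 26.6 × $260 = $6,916.00
Total: $130,449.00 − $6,916.00 = $123,533.00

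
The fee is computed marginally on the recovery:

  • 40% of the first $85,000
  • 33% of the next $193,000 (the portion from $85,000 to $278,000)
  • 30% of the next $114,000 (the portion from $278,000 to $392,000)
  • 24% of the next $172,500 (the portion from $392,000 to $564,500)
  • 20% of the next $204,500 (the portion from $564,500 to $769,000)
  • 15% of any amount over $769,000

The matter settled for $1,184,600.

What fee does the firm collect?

First $85,000 at 40% = $34,000.00
Next $193,000 at 33% = $63,690.00
Next $114,000 at 30% = $34,200.00
Next $172,500 at 24% = $41,400.00
Next $204,500 at 20% = $40,900.00
Remaining $415,600 at 15% = $62,340.00
Fee: $34,000.00 + $63,690.00 + $34,200.00 + $41,400.00 + $40,900.00 + $62,340.00 = $276,530.00

$276,530.00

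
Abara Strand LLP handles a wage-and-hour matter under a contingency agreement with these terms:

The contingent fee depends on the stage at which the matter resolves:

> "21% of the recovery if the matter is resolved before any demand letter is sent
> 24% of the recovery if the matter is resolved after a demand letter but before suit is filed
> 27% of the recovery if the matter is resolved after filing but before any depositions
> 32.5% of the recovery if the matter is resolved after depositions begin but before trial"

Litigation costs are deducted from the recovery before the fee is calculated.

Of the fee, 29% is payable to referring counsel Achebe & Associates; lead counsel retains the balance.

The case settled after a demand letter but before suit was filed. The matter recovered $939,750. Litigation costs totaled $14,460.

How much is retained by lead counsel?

$157,669.42

Fee base (net of costs): $939,750 − $14,460 = $925,290
The matter settled after a demand letter but before suit was filed, so the 24% rate applies.
$925,290 × 24% = $222,069.60
Referral share: 29% of $222,069.60 = $64,400.18; lead counsel retains $222,069.60 − $64,400.18 = $157,669.42.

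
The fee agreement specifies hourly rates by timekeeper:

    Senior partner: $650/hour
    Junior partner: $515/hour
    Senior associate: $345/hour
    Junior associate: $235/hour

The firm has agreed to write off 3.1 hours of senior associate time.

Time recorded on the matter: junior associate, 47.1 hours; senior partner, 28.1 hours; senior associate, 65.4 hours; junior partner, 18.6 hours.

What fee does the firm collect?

$60,406.00

Senior partner: 28.1 × $650 = $18,265.00
Junior partner: 18.6 × $515 = $9,579.00
Senior associate: 65.4 × $345 = $22,563.00
Junior associate: 47.1 × $235 = $11,068.50
Subtotal: $61,475.50
Write-off: 3.1 × $345 = $1,069.50
Total: $61,475.50 − $1,069.50 = $60,406.00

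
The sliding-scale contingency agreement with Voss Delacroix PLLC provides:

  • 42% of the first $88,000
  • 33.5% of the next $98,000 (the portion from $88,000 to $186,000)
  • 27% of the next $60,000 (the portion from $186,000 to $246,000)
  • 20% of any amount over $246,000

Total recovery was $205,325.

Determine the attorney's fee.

First $88,000 at 42% = $36,960.00
Next $98,000 at 33.5% = $32,830.00
Remaining $19,325 at 27% = $5,217.75
Fee: $36,960.00 + $32,830.00 + $5,217.75 = $75,007.75

$75,007.75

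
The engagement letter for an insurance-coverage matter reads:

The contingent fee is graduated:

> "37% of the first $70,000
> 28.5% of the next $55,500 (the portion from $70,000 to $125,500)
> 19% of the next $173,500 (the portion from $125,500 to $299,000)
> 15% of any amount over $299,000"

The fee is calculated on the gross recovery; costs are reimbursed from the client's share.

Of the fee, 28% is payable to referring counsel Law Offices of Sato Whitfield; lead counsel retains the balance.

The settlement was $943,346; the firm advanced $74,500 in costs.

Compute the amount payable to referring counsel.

Fee base is the gross recovery, $943,346; costs are reimbursed separately.
First $70,000 at 37% = $25,900.00
Next $55,500 at 28.5% = $15,817.50
Next $173,500 at 19% = $32,965.00
Remaining $644,346 at 15% = $96,651.90
Fee: $25,900.00 + $15,817.50 + $32,965.00 + $96,651.90 = $171,334.40
Referral share: 28% of $171,334.40 = $47,973.63; lead counsel retains $171,334.40 − $47,973.63 = $123,360.77.

$47,973.63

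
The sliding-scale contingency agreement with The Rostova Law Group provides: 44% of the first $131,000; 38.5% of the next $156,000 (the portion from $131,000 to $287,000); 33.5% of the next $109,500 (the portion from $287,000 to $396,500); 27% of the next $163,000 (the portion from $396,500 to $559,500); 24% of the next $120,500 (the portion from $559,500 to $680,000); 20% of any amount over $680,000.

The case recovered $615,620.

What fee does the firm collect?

$211,861.30

First $131,000 at 44% = $57,640.00
Next $156,000 at 38.5% = $60,060.00
Next $109,500 at 33.5% = $36,682.50
Next $163,000 at 27% = $44,010.00
Remaining $56,120 at 24% = $13,468.80
Fee: $57,640.00 + $60,060.00 + $36,682.50 + $44,010.00 + $13,468.80 = $211,861.30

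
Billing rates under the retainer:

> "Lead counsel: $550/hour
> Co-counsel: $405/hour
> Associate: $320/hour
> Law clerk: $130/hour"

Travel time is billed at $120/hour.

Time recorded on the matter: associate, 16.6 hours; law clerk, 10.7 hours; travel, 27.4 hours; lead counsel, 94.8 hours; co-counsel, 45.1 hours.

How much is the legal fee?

Lead counsel: 94.8 × $550 = $52,140.00
Co-counsel: 45.1 × $405 = $18,265.50
Associate: 16.6 × $320 = $5,312.00
Law clerk: 10.7 × $130 = $1,391.00
Subtotal: $52,140.00 + $18,265.50 + $5,312.00 + $1,391.00 = $77,108.50
Travel: 27.4 × $120 = $3,288.00
Total: $77,108.50 + $3,288.00 = $80,396.50

$80,396.50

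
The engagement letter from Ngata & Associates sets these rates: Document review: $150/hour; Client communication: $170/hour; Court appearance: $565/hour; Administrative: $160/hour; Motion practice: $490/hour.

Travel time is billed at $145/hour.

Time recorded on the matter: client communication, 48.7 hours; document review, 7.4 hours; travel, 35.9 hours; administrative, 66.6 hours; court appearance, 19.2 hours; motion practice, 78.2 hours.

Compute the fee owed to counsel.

$74,416.50

Document review: 7.4 × $150 = $1,110.00
Client communication: 48.7 × $170 = $8,279.00
Court appearance: 19.2 × $565 = $10,848.00
Administrative: 66.6 × $160 = $10,656.00
Motion practice: 78.2 × $490 = $38,318.00
Subtotal: $1,110.00 + $8,279.00 + $10,848.00 + $10,656.00 + $38,318.00 = $69,211.00
Travel: 35.9 × $145 = $5,205.50
Total: $69,211.00 + $5,205.50 = $74,416.50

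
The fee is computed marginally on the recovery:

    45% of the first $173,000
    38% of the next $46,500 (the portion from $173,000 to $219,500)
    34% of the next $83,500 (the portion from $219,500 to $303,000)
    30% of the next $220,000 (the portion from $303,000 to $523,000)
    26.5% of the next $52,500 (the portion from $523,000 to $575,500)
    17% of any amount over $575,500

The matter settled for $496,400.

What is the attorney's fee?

First $173,000 at 45% = $77,850.00
Next $46,500 at 38% = $17,670.00
Next $83,500 at 34% = $28,390.00
Remaining $193,400 at 30% = $58,020.00
Fee: $77,850.00 + $17,670.00 + $28,390.00 + $58,020.00 = $181,930.00

$181,930.00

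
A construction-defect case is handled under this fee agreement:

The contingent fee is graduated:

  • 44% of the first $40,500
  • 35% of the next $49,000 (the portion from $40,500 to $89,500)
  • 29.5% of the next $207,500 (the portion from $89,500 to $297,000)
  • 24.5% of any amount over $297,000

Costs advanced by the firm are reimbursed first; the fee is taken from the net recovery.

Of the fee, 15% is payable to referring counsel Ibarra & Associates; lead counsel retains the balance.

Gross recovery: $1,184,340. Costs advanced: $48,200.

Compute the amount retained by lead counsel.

$256,506.03

Fee base (net of costs): $1,184,340 − $48,200 = $1,136,140
First $40,500 at 44% = $17,820.00
Next $49,000 at 35% = $17,150.00
Next $207,500 at 29.5% = $61,212.50
Remaining $839,140 at 24.5% = $205,589.30
Fee: $17,820.00 + $17,150.00 + $61,212.50 + $205,589.30 = $301,771.80
Referral share: 15% of $301,771.80 = $45,265.77; lead counsel retains $301,771.80 − $45,265.77 = $256,506.03.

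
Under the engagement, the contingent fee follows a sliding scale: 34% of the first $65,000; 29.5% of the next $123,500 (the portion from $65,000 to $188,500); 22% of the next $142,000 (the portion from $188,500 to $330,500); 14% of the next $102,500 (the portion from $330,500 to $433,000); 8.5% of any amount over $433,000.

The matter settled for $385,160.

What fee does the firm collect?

$97,424.90

First $65,000 at 34% = $22,100.00
Next $123,500 at 29.5% = $36,432.50
Next $142,000 at 22% = $31,240.00
Remaining $54,660 at 14% = $7,652.40
Fee: $22,100.00 + $36,432.50 + $31,240.00 + $7,652.40 = $97,424.90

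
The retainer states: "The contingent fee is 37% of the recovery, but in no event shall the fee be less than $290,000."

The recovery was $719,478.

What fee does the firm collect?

$290,000.00

37% of $719,478 = $266,206.86
That is below the $290,000 minimum, so the minimum applies.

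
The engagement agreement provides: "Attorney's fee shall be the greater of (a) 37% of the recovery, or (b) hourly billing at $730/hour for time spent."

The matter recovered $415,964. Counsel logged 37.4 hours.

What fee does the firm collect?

$153,906.68

(a) 37% of $415,964 = $153,906.68
(b) 37.4 × $730 = $27,302.00
The greater is (a): $153,906.68.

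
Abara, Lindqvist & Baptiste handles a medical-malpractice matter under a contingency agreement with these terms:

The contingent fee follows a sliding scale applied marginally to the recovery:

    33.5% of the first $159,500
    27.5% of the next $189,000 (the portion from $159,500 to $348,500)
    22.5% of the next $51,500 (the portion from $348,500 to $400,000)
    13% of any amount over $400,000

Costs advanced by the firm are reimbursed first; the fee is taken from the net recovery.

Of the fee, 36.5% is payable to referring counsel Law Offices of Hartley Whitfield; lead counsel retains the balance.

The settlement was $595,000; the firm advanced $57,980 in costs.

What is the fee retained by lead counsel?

$85,602.83

Fee base (net of costs): $595,000 − $57,980 = $537,020
First $159,500 at 33.5% = $53,432.50
Next $189,000 at 27.5% = $51,975.00
Next $51,500 at 22.5% = $11,587.50
Remaining $137,020 at 13% = $17,812.60
Fee: $53,432.50 + $51,975.00 + $11,587.50 + $17,812.60 = $134,807.60
Referral share: 36.5% of $134,807.60 = $49,204.77; lead counsel retains $134,807.60 − $49,204.77 = $85,602.83.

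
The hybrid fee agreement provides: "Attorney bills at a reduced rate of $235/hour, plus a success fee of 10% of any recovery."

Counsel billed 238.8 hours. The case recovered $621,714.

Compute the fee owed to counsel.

$118,289.40

Hourly: 238.8 × $235 = $56,118.00
Success fee: 10% of $621,714 = $62,171.40
Total: $56,118.00 + $62,171.40 = $118,289.40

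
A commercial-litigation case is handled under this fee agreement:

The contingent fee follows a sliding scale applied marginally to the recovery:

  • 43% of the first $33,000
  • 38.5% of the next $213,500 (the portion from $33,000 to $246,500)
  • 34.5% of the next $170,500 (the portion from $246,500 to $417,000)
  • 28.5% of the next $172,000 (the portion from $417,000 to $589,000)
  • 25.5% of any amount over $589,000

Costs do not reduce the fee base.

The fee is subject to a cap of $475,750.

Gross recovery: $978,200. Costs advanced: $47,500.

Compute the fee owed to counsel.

$303,476.00

Fee base is the gross recovery, $978,200; costs are reimbursed separately.
First $33,000 at 43% = $14,190.00
Next $213,500 at 38.5% = $82,197.50
Next $170,500 at 34.5% = $58,822.50
Next $172,000 at 28.5% = $49,020.00
Remaining $389,200 at 25.5% = $99,246.00
Fee: $14,190.00 + $82,197.50 + $58,822.50 + $49,020.00 + $99,246.00 = $303,476.00
$303,476.00 is under the $475,750 cap.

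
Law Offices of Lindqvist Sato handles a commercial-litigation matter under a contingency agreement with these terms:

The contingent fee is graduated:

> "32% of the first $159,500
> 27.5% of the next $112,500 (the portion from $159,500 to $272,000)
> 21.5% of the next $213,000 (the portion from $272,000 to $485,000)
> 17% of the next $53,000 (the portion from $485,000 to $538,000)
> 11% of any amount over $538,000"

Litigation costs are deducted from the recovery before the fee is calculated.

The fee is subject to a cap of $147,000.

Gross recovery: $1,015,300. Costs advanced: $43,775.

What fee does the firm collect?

$147,000.00

Fee base (net of costs): $1,015,300 − $43,775 = $971,525
First $159,500 at 32% = $51,040.00
Next $112,500 at 27.5% = $30,937.50
Next $213,000 at 21.5% = $45,795.00
Next $53,000 at 17% = $9,010.00
Remaining $433,525 at 11% = $47,687.75
Fee: $51,040.00 + $30,937.50 + $45,795.00 + $9,010.00 + $47,687.75 = $184,470.25
$184,470.25 exceeds the $147,000 cap, so the fee is capped at $147,000.00.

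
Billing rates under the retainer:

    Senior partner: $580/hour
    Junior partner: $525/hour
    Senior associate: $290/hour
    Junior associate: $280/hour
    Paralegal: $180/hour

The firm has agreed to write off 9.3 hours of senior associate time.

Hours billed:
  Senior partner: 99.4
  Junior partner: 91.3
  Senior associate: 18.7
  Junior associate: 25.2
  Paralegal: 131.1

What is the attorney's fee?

Senior partner: 99.4 × $580 = $57,652.00
Junior partner: 91.3 × $525 = $47,932.50
Senior associate: 18.7 × $290 = $5,423.00
Junior associate: 25.2 × $280 = $7,056.00
Paralegal: 131.1 × $180 = $23,598.00
Subtotal: $141,661.50
Write-off: 9.3 × $290 = $2,697.00
Total: $141,661.50 − $2,697.00 = $138,964.50

$138,964.50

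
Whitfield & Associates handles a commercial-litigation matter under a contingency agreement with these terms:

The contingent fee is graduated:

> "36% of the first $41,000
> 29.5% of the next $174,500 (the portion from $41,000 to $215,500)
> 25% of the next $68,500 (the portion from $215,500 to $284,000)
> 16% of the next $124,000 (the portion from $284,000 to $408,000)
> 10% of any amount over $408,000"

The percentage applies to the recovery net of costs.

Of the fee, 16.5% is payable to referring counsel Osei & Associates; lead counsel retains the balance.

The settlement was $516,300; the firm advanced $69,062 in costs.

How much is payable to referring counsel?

Fee base (net of costs): $516,300 − $69,062 = $447,238
First $41,000 at 36% = $14,760.00
Next $174,500 at 29.5% = $51,477.50
Next $68,500 at 25% = $17,125.00
Next $124,000 at 16% = $19,840.00
Remaining $39,238 at 10% = $3,923.80
Fee: $14,760.00 + $51,477.50 + $17,125.00 + $19,840.00 + $3,923.80 = $107,126.30
Referral share: 16.5% of $107,126.30 = $17,675.84; lead counsel retains $107,126.30 − $17,675.84 = $89,450.46.

$17,675.84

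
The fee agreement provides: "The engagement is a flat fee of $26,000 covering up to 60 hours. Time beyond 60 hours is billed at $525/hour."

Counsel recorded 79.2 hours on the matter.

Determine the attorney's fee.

Flat fee: $26,000.00
Excess hours: 79.2 − 60 = 19.2
Overrun: 19.2 × $525 = $10,080.00
Total: $26,000.00 + $10,080.00 = $36,080.00

$36,080.00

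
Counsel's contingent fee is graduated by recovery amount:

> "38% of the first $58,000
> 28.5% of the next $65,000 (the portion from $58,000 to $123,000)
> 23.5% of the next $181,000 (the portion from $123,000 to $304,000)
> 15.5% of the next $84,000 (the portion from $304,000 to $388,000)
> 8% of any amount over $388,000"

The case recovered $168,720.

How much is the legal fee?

$51,309.20

First $58,000 at 38% = $22,040.00
Next $65,000 at 28.5% = $18,525.00
Remaining $45,720 at 23.5% = $10,744.20
Fee: $22,040.00 + $18,525.00 + $10,744.20 = $51,309.20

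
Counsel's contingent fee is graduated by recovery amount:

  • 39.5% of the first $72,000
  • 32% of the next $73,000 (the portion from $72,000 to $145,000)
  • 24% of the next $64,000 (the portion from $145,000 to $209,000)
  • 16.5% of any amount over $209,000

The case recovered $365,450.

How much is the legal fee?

$92,974.25

First $72,000 at 39.5% = $28,440.00
Next $73,000 at 32% = $23,360.00
Next $64,000 at 24% = $15,360.00
Remaining $156,450 at 16.5% = $25,814.25
Fee: $28,440.00 + $23,360.00 + $15,360.00 + $25,814.25 = $92,974.25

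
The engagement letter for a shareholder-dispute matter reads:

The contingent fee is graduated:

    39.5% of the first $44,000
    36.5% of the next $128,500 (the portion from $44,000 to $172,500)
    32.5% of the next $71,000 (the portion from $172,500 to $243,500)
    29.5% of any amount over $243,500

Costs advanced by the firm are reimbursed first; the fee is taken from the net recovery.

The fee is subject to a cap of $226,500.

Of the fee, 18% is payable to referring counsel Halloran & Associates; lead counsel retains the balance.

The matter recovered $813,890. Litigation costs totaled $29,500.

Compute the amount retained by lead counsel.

$185,730.00

Fee base (net of costs): $813,890 − $29,500 = $784,390
First $44,000 at 39.5% = $17,380.00
Next $128,500 at 36.5% = $46,902.50
Next $71,000 at 32.5% = $23,075.00
Remaining $540,890 at 29.5% = $159,562.55
Fee: $17,380.00 + $46,902.50 + $23,075.00 + $159,562.55 = $246,920.05
$246,920.05 exceeds the $226,500 cap, so the fee is capped at $226,500.00.
Referral share: 18% of $226,500.00 = $40,770.00; lead counsel retains $226,500.00 − $40,770.00 = $185,730.00.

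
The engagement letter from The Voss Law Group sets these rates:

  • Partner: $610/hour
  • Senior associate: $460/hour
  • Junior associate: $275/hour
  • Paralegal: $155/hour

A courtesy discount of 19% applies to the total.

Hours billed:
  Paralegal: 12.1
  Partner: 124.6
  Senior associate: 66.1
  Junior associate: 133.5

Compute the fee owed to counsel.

$117,450.00

Partner: 124.6 × $610 = $76,006.00
Senior associate: 66.1 × $460 = $30,406.00
Junior associate: 133.5 × $275 = $36,712.50
Paralegal: 12.1 × $155 = $1,875.50
Subtotal: $145,000.00
Less 19% discount: −$27,550.00
Total: $145,000.00 − $27,550.00 = $117,450.00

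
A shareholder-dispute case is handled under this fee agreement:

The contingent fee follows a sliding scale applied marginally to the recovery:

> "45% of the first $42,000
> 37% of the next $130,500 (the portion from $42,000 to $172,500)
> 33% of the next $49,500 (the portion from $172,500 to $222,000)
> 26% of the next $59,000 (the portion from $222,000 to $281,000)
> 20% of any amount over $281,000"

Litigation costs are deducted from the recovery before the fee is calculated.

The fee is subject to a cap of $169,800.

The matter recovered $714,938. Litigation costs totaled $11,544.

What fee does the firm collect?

Fee base (net of costs): $714,938 − $11,544 = $703,394
First $42,000 at 45% = $18,900.00
Next $130,500 at 37% = $48,285.00
Next $49,500 at 33% = $16,335.00
Next $59,000 at 26% = $15,340.00
Remaining $422,394 at 20% = $84,478.80
Fee: $18,900.00 + $48,285.00 + $16,335.00 + $15,340.00 + $84,478.80 = $183,338.80
$183,338.80 exceeds the $169,800 cap, so the fee is capped at $169,800.00.

$169,800.00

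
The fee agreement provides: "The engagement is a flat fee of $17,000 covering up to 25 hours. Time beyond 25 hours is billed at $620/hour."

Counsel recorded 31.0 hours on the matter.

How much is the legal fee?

$20,720.00

Flat fee: $17,000.00
Excess hours: 31.0 − 25 = 6.0
Overrun: 6.0 × $620 = $3,720.00
Total: $17,000.00 + $3,720.00 = $20,720.00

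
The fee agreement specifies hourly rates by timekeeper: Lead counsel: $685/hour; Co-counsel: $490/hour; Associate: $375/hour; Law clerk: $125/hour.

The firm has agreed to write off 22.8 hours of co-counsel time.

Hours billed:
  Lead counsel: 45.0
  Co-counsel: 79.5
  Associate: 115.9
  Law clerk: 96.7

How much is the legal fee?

Lead counsel: 45.0 × $685 = $30,825.00
Co-counsel: 79.5 × $490 = $38,955.00
Associate: 115.9 × $375 = $43,462.50
Law clerk: 96.7 × $125 = $12,087.50
Subtotal: $125,330.00
Write-off: 22.8 × $490 = $11,172.00
Total: $125,330.00 − $11,172.00 = $114,158.00

$114,158.00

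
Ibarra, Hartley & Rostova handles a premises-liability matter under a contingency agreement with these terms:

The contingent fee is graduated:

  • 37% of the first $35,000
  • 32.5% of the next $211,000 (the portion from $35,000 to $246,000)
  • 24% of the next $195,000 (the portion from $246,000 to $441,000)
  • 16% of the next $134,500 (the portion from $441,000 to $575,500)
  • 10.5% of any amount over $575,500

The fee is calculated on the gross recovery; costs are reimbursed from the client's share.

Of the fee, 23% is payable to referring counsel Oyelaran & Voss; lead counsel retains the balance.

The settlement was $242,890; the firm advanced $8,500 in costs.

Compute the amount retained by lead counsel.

$61,995.97

Fee base is the gross recovery, $242,890; costs are reimbursed separately.
First $35,000 at 37% = $12,950.00
Remaining $207,890 at 32.5% = $67,564.25
Fee: $12,950.00 + $67,564.25 = $80,514.25
Referral share: 23% of $80,514.25 = $18,518.28; lead counsel retains $80,514.25 − $18,518.28 = $61,995.97.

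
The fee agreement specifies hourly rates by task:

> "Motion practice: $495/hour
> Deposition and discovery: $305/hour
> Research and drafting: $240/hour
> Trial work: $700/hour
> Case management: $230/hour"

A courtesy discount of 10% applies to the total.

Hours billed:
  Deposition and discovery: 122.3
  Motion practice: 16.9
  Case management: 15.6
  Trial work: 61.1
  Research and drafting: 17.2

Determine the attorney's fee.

Motion practice: 16.9 × $495 = $8,365.50
Deposition and discovery: 122.3 × $305 = $37,301.50
Research and drafting: 17.2 × $240 = $4,128.00
Trial work: 61.1 × $700 = $42,770.00
Case management: 15.6 × $230 = $3,588.00
Subtotal: $96,153.00
Less 10% discount: −$9,615.30
Total: $96,153.00 − $9,615.30 = $86,537.70

$86,537.70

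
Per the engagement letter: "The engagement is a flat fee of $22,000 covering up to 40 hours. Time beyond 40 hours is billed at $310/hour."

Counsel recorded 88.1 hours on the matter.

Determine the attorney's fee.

$36,911.00

Flat fee: $22,000.00
Excess hours: 88.1 − 40 = 48.1
Overrun: 48.1 × $310 = $14,911.00
Total: $22,000.00 + $14,911.00 = $36,911.00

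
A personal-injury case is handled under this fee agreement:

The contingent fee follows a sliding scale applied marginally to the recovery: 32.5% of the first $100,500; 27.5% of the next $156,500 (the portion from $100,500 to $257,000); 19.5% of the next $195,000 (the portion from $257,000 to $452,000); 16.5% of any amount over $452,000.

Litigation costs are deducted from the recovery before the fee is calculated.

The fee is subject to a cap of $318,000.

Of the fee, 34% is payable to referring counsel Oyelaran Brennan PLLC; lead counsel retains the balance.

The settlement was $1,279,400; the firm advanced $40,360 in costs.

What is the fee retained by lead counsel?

Fee base (net of costs): $1,279,400 − $40,360 = $1,239,040
First $100,500 at 32.5% = $32,662.50
Next $156,500 at 27.5% = $43,037.50
Next $195,000 at 19.5% = $38,025.00
Remaining $787,040 at 16.5% = $129,861.60
Fee: $32,662.50 + $43,037.50 + $38,025.00 + $129,861.60 = $243,586.60
$243,586.60 is under the $318,000 cap.
Referral share: 34% of $243,586.60 = $82,819.44; lead counsel retains $243,586.60 − $82,819.44 = $160,767.16.

$160,767.16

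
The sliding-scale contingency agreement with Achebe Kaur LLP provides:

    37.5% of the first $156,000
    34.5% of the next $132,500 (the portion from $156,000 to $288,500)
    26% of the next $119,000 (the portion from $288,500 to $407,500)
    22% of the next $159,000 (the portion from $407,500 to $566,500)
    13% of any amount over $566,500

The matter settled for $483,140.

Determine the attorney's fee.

First $156,000 at 37.5% = $58,500.00
Next $132,500 at 34.5% = $45,712.50
Next $119,000 at 26% = $30,940.00
Remaining $75,640 at 22% = $16,640.80
Fee: $58,500.00 + $45,712.50 + $30,940.00 + $16,640.80 = $151,793.30

$151,793.30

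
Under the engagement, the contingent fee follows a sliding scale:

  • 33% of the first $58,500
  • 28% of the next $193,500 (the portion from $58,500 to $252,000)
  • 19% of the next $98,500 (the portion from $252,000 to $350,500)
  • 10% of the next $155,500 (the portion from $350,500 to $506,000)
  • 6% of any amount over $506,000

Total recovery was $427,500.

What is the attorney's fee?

First $58,500 at 33% = $19,305.00
Next $193,500 at 28% = $54,180.00
Next $98,500 at 19% = $18,715.00
Remaining $77,000 at 10% = $7,700.00
Fee: $19,305.00 + $54,180.00 + $18,715.00 + $7,700.00 = $99,900.00

$99,900.00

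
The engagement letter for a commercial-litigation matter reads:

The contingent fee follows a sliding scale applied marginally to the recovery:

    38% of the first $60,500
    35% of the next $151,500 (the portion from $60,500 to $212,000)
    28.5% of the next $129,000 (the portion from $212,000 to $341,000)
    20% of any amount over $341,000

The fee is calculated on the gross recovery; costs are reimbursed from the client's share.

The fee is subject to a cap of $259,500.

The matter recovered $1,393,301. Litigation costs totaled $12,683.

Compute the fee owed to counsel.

$259,500.00

Fee base is the gross recovery, $1,393,301; costs are reimbursed separately.
First $60,500 at 38% = $22,990.00
Next $151,500 at 35% = $53,025.00
Next $129,000 at 28.5% = $36,765.00
Remaining $1,052,301 at 20% = $210,460.20
Fee: $22,990.00 + $53,025.00 + $36,765.00 + $210,460.20 = $323,240.20
$323,240.20 exceeds the $259,500 cap, so the fee is capped at $259,500.00.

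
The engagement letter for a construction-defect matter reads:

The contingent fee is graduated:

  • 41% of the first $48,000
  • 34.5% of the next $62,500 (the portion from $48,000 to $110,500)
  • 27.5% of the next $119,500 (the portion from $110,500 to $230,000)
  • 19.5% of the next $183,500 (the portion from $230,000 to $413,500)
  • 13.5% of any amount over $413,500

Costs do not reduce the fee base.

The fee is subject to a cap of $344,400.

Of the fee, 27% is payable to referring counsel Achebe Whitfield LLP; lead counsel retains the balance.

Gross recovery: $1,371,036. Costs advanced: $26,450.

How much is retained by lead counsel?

$174,583.05

Fee base is the gross recovery, $1,371,036; costs are reimbursed separately.
First $48,000 at 41% = $19,680.00
Next $62,500 at 34.5% = $21,562.50
Next $119,500 at 27.5% = $32,862.50
Next $183,500 at 19.5% = $35,782.50
Remaining $957,536 at 13.5% = $129,267.36
Fee: $19,680.00 + $21,562.50 + $32,862.50 + $35,782.50 + $129,267.36 = $239,154.86
$239,154.86 is under the $344,400 cap.
Referral share: 27% of $239,154.86 = $64,571.81; lead counsel retains $239,154.86 − $64,571.81 = $174,583.05.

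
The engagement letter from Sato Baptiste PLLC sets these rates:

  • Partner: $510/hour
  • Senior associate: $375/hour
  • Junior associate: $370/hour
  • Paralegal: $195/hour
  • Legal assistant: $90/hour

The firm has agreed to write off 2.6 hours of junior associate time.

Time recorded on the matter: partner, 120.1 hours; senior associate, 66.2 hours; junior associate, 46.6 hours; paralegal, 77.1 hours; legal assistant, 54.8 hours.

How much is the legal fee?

Partner: 120.1 × $510 = $61,251.00
Senior associate: 66.2 × $375 = $24,825.00
Junior associate: 46.6 × $370 = $17,242.00
Paralegal: 77.1 × $195 = $15,034.50
Legal assistant: 54.8 × $90 = $4,932.00
Subtotal: $123,284.50
Write-off: 2.6 × $370 = $962.00
Total: $123,284.50 − $962.00 = $122,322.50

$122,322.50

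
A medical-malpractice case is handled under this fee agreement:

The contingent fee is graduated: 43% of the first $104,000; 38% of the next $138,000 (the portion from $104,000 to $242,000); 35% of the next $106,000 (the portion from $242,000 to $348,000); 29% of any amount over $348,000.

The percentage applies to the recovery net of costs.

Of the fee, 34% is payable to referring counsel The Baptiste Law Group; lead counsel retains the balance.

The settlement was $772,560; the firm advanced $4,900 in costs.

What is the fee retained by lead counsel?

Fee base (net of costs): $772,560 − $4,900 = $767,660
First $104,000 at 43% = $44,720.00
Next $138,000 at 38% = $52,440.00
Next $106,000 at 35% = $37,100.00
Remaining $419,660 at 29% = $121,701.40
Fee: $44,720.00 + $52,440.00 + $37,100.00 + $121,701.40 = $255,961.40
Referral share: 34% of $255,961.40 = $87,026.88; lead counsel retains $255,961.40 − $87,026.88 = $168,934.52.

$168,934.52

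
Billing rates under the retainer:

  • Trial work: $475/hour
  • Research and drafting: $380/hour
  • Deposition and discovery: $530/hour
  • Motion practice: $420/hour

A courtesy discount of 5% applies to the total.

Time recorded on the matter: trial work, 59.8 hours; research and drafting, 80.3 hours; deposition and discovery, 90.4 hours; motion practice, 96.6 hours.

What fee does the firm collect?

Trial work: 59.8 × $475 = $28,405.00
Research and drafting: 80.3 × $380 = $30,514.00
Deposition and discovery: 90.4 × $530 = $47,912.00
Motion practice: 96.6 × $420 = $40,572.00
Subtotal: $147,403.00
Less 5% discount: −$7,370.15
Total: $147,403.00 − $7,370.15 = $140,032.85

$140,032.85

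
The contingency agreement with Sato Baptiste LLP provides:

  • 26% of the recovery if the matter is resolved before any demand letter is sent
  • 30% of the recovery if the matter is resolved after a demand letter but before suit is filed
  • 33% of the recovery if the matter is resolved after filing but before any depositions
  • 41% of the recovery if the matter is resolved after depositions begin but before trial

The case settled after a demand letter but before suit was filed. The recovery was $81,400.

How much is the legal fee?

The matter settled after a demand letter but before suit was filed, so the 30% rate applies.
$81,400 × 30% = $24,420.00

$24,420.00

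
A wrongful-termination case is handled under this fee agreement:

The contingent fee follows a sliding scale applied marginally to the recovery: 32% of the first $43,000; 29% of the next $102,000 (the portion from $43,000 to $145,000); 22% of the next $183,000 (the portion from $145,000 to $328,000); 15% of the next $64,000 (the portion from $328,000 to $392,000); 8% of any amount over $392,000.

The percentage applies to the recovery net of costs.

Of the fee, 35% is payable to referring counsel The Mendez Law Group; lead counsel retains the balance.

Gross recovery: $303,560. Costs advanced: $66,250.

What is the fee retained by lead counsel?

Fee base (net of costs): $303,560 − $66,250 = $237,310
First $43,000 at 32% = $13,760.00
Next $102,000 at 29% = $29,580.00
Remaining $92,310 at 22% = $20,308.20
Fee: $13,760.00 + $29,580.00 + $20,308.20 = $63,648.20
Referral share: 35% of $63,648.20 = $22,276.87; lead counsel retains $63,648.20 − $22,276.87 = $41,371.33.

$41,371.33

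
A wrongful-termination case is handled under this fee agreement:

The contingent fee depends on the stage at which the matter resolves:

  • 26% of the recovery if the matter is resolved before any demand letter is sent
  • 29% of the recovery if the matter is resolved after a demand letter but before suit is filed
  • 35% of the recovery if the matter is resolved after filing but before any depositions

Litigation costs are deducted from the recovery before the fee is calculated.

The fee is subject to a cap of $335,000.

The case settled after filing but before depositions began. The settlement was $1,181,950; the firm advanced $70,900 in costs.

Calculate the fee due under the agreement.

Fee base (net of costs): $1,181,950 − $70,900 = $1,111,050
The matter settled after filing but before depositions began, so the 35% rate applies.
$1,111,050 × 35% = $388,867.50
$388,867.50 exceeds the $335,000 cap, so the fee is capped at $335,000.00.

$335,000.00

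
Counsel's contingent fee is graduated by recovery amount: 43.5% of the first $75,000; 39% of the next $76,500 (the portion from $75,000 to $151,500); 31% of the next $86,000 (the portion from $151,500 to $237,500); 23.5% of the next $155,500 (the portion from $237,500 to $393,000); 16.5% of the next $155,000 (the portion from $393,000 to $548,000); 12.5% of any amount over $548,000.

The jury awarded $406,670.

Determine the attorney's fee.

First $75,000 at 43.5% = $32,625.00
Next $76,500 at 39% = $29,835.00
Next $86,000 at 31% = $26,660.00
Next $155,500 at 23.5% = $36,542.50
Remaining $13,670 at 16.5% = $2,255.55
Fee: $32,625.00 + $29,835.00 + $26,660.00 + $36,542.50 + $2,255.55 = $127,918.05

$127,918.05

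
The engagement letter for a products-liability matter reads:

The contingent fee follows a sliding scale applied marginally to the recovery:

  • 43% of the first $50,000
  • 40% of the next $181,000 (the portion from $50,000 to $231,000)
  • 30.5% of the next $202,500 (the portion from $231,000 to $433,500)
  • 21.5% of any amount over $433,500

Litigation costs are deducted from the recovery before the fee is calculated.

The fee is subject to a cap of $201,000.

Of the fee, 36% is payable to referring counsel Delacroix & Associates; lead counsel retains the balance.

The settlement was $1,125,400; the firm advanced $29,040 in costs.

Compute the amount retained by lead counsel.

Fee base (net of costs): $1,125,400 − $29,040 = $1,096,360
First $50,000 at 43% = $21,500.00
Next $181,000 at 40% = $72,400.00
Next $202,500 at 30.5% = $61,762.50
Remaining $662,860 at 21.5% = $142,514.90
Fee: $21,500.00 + $72,400.00 + $61,762.50 + $142,514.90 = $298,177.40
$298,177.40 exceeds the $201,000 cap, so the fee is capped at $201,000.00.
Referral share: 36% of $201,000.00 = $72,360.00; lead counsel retains $201,000.00 − $72,360.00 = $128,640.00.

$128,640.00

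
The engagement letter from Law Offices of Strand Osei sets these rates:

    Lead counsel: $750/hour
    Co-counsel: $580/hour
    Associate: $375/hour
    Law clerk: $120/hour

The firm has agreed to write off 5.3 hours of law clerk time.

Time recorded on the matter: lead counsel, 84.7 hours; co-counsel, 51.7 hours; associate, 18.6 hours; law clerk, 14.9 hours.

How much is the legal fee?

$101,638.00

Lead counsel: 84.7 × $750 = $63,525.00
Co-counsel: 51.7 × $580 = $29,986.00
Associate: 18.6 × $375 = $6,975.00
Law clerk: 14.9 × $120 = $1,788.00
Subtotal: $102,274.00
Write-off: 5.3 × $120 = $636.00
Total: $102,274.00 − $636.00 = $101,638.00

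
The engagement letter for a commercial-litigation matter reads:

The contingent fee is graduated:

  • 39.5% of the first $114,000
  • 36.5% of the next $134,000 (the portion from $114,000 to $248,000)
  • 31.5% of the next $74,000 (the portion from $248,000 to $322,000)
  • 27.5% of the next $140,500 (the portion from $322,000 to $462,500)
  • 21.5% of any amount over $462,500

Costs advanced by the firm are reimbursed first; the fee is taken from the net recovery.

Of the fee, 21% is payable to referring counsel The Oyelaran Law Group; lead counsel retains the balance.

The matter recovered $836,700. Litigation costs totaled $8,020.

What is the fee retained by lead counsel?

$185,346.80

Fee base (net of costs): $836,700 − $8,020 = $828,680
First $114,000 at 39.5% = $45,030.00
Next $134,000 at 36.5% = $48,910.00
Next $74,000 at 31.5% = $23,310.00
Next $140,500 at 27.5% = $38,637.50
Remaining $366,180 at 21.5% = $78,728.70
Fee: $45,030.00 + $48,910.00 + $23,310.00 + $38,637.50 + $78,728.70 = $234,616.20
Referral share: 21% of $234,616.20 = $49,269.40; lead counsel retains $234,616.20 − $49,269.40 = $185,346.80.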